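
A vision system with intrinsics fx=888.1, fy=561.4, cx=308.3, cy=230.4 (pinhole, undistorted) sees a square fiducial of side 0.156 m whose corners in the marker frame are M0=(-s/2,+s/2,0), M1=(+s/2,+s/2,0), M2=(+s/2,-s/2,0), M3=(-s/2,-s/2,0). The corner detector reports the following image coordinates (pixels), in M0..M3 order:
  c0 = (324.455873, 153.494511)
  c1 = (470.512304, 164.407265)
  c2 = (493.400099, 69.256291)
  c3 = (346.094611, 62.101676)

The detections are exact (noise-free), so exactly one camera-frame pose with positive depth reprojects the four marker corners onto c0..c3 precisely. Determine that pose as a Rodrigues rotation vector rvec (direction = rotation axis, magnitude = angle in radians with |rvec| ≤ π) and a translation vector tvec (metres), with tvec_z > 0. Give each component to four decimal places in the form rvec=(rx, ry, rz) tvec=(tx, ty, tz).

Intrinsics K: fx=888.1, fy=561.4, cx=308.3, cy=230.4
Marker side s = 0.156 m; corners in marker frame (Z=0):
  M0 = (-0.0780, +0.0780, 0)
  M1 = (+0.0780, +0.0780, 0)
  M2 = (+0.0780, -0.0780, 0)
  M3 = (-0.0780, -0.0780, 0)
Detected image corners:
  c0 = (324.455873, 153.494511) px
  c1 = (470.512304, 164.407265) px
  c2 = (493.400099, 69.256291) px
  c3 = (346.094611, 62.101676) px
Planar DLT: solve 8×8 A·h = b for H (H[2,2]=1):
  H  [+834.11894 -136.43708 +407.11663]
  H  [+28.74841 +599.35559 +112.27857]
  H  [-0.25975 +0.01516 +1.00000]
B = K⁻¹H; ‖b₁‖=1.073321, ‖b₂‖=1.073321; λ = 2/(‖b₁‖+‖b₂‖) = 0.931688, sign → tz>0 ⇒ λ=+0.931688
r₁ = λ·B[:,0] = (+0.95907,+0.14703,-0.24201); r₂ = λ·B[:,1] = (-0.14804,+0.98888,+0.01413)
r₃ = r₁×r₂ = (+0.24139,+0.02228,+0.97017); SVD([r₁ r₂ r₃]) → R = UVᵀ:
  R  [+0.95907 -0.14804 +0.24139]
  R  [+0.14703 +0.98888 +0.02228]
  R  [-0.24201 +0.01413 +0.97017]
t = (+0.10367, -0.19603, +0.93169) m
tr R = 2.918122; θ = arccos((tr R − 1)/2) = 0.287129 rad = 16.451°
axis k = ((R−Rᵀ)₃₂, (R−Rᵀ)₁₃, (R−Rᵀ)₂₁) / (2 sinθ) = (-0.014395, +0.853464, +0.520953)
rvec = θ·k = (-0.004133, +0.245054, +0.149581)

rvec=(-0.0041, 0.2451, 0.1496) tvec=(0.1037, -0.1960, 0.9317)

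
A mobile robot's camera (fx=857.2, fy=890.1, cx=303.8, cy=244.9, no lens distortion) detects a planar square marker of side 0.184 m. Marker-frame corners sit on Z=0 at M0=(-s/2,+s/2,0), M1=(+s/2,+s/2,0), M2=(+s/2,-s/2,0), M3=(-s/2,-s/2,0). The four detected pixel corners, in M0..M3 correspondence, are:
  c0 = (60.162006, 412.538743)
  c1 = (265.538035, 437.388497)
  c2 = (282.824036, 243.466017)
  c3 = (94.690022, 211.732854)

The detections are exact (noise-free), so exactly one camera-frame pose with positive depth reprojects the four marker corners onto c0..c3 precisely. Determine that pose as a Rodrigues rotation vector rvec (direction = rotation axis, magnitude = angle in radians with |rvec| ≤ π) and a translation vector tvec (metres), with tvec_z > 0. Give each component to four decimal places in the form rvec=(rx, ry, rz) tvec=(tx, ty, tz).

Intrinsics K: fx=857.2, fy=890.1, cx=303.8, cy=244.9
Marker side s = 0.184 m; corners in marker frame (Z=0):
  M0 = (-0.0920, +0.0920, 0)
  M1 = (+0.0920, +0.0920, 0)
  M2 = (+0.0920, -0.0920, 0)
  M3 = (-0.0920, -0.0920, 0)
Detected image corners:
  c0 = (60.162006, 412.538743) px
  c1 = (265.538035, 437.388497) px
  c2 = (282.824036, 243.466017) px
  c3 = (94.690022, 211.732854) px
Planar DLT: solve 8×8 A·h = b for H (H[2,2]=1):
  H  [+1111.89703 -217.57898 +178.62160]
  H  [+237.08289 +927.67221 +322.58948]
  H  [+0.25304 -0.44294 +1.00000]
B = K⁻¹H; ‖b₁‖=1.249264, ‖b₂‖=1.249264; λ = 2/(‖b₁‖+‖b₂‖) = 0.800471, sign → tz>0 ⇒ λ=+0.800471
r₁ = λ·B[:,0] = (+0.96653,+0.15748,+0.20255); r₂ = λ·B[:,1] = (-0.07752,+0.93181,-0.35456)
r₃ = r₁×r₂ = (-0.24458,+0.32699,+0.91283); SVD([r₁ r₂ r₃]) → R = UVᵀ:
  R  [+0.96653 -0.07752 -0.24458]
  R  [+0.15748 +0.93181 +0.32699]
  R  [+0.20255 -0.35456 +0.91283]
t = (-0.11689, +0.06987, +0.80047) m
tr R = 2.811169; θ = arccos((tr R − 1)/2) = 0.438040 rad = 25.098°
axis k = ((R−Rᵀ)₃₂, (R−Rᵀ)₁₃, (R−Rᵀ)₂₁) / (2 sinθ) = (-0.803406, -0.527070, +0.277014)
rvec = θ·k = (-0.351924, -0.230878, +0.121343)

rvec=(-0.3519, -0.2309, 0.1213) tvec=(-0.1169, 0.0699, 0.8005)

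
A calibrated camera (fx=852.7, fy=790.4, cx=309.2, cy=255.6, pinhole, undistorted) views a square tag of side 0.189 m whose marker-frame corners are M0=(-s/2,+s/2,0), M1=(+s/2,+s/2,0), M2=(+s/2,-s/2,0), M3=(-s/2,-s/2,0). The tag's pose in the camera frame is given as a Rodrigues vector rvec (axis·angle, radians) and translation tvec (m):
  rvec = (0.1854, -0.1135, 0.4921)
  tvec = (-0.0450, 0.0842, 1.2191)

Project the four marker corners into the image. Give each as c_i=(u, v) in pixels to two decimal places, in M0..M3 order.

c0=(188.16, 335.12) c1=(304.06, 388.18) c2=(367.24, 285.27) c3=(250.13, 228.47)

Intrinsics K: fx=852.7, fy=790.4, cx=309.2, cy=255.6
Marker side s = 0.189 m; corners in marker frame (Z=0):
  M0 = (-0.0945, +0.0945, 0)
  M1 = (+0.0945, +0.0945, 0)
  M2 = (+0.0945, -0.0945, 0)
  M3 = (-0.0945, -0.0945, 0)
rvec = (0.1854, -0.1135, 0.4921), |rvec| = θ = 0.53798 rad = 30.824°
Rodrigues: sinθ=0.51240, 1−cosθ=0.14125; R = I + sinθ·[k]× + (1−cosθ)·[k]×²:
    [+0.87552 -0.47897 -0.06358]
    [+0.45843 +0.86503 -0.20385]
    [+0.15263 +0.14933 +0.97694]
t = (-0.0450, 0.0842, 1.2191) m
M0: Pc = R·M0+t = (-0.17300, +0.12262, +1.21879); u = 852.7·(-0.17300)/1.21879 + 309.2 = 188.1640, v = 790.4·(+0.12262)/1.21879 + 255.6 = 335.1232
M1: Pc = R·M1+t = (-0.00753, +0.20927, +1.24764); u = 852.7·(-0.00753)/1.24764 + 309.2 = 304.0563, v = 790.4·(+0.20927)/1.24764 + 255.6 = 388.1751
M2: Pc = R·M2+t = (+0.08300, +0.04578, +1.21941); u = 852.7·(+0.08300)/1.21941 + 309.2 = 367.2395, v = 790.4·(+0.04578)/1.21941 + 255.6 = 285.2713
M3: Pc = R·M3+t = (-0.08247, -0.04087, +1.19056); u = 852.7·(-0.08247)/1.19056 + 309.2 = 250.1310, v = 790.4·(-0.04087)/1.19056 + 255.6 = 228.4684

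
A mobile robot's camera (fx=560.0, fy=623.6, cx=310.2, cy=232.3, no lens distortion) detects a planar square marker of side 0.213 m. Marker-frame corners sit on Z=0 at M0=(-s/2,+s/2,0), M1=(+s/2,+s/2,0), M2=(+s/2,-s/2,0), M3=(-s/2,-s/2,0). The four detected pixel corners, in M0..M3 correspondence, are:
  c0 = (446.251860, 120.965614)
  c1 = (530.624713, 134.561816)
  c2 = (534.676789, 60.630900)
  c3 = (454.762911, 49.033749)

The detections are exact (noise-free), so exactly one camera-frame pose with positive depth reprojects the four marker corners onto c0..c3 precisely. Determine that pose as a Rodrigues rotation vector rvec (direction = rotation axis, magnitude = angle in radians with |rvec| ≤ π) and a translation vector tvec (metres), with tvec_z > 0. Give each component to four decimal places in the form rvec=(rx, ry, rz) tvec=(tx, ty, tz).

Intrinsics K: fx=560.0, fy=623.6, cx=310.2, cy=232.3
Marker side s = 0.213 m; corners in marker frame (Z=0):
  M0 = (-0.1065, +0.1065, 0)
  M1 = (+0.1065, +0.1065, 0)
  M2 = (+0.1065, -0.1065, 0)
  M3 = (-0.1065, -0.1065, 0)
Detected image corners:
  c0 = (446.251860, 120.965614) px
  c1 = (530.624713, 134.561816) px
  c2 = (534.676789, 60.630900) px
  c3 = (454.762911, 49.033749) px
Planar DLT: solve 8×8 A·h = b for H (H[2,2]=1):
  H  [+344.27987 -158.00380 +491.30093]
  H  [+51.37950 +318.50851 +90.22742]
  H  [-0.08356 -0.26124 +1.00000]
B = K⁻¹H; ‖b₁‖=0.675936, ‖b₂‖=0.675936; λ = 2/(‖b₁‖+‖b₂‖) = 1.479431, sign → tz>0 ⇒ λ=+1.479431
r₁ = λ·B[:,0] = (+0.97801,+0.16795,-0.12363); r₂ = λ·B[:,1] = (-0.20334,+0.89960,-0.38649)
r₃ = r₁×r₂ = (+0.04631,+0.40313,+0.91397); SVD([r₁ r₂ r₃]) → R = UVᵀ:
  R  [+0.97801 -0.20334 +0.04631]
  R  [+0.16795 +0.89960 +0.40313]
  R  [-0.12363 -0.38649 +0.91397]
t = (+0.47844, -0.33705, +1.47943) m
tr R = 2.791588; θ = arccos((tr R − 1)/2) = 0.460582 rad = 26.389°
axis k = ((R−Rᵀ)₃₂, (R−Rᵀ)₁₃, (R−Rᵀ)₂₁) / (2 sinθ) = (-0.888262, +0.191166, +0.417668)
rvec = θ·k = (-0.409118, +0.088048, +0.192370)

rvec=(-0.4091, 0.0880, 0.1924) tvec=(0.4784, -0.3371, 1.4794)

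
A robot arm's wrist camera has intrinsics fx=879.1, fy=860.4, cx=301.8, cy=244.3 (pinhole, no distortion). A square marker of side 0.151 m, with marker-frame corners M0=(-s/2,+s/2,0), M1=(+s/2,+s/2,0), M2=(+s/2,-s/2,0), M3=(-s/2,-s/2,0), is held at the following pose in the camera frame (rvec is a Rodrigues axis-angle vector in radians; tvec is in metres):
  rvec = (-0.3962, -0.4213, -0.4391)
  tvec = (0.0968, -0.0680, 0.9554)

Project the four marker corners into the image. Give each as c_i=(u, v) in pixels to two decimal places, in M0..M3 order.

c0=(371.22, 262.62) c1=(478.75, 218.21) c2=(408.34, 112.32) c3=(300.24, 146.82)

Intrinsics K: fx=879.1, fy=860.4, cx=301.8, cy=244.3
Marker side s = 0.151 m; corners in marker frame (Z=0):
  M0 = (-0.0755, +0.0755, 0)
  M1 = (+0.0755, +0.0755, 0)
  M2 = (+0.0755, -0.0755, 0)
  M3 = (-0.0755, -0.0755, 0)
rvec = (-0.3962, -0.4213, -0.4391), |rvec| = θ = 0.72614 rad = 41.605°
Rodrigues: sinθ=0.66399, 1−cosθ=0.25226; R = I + sinθ·[k]× + (1−cosθ)·[k]×²:
    [+0.82284 +0.48137 -0.30201]
    [-0.32166 +0.83266 +0.45079]
    [+0.46847 -0.27379 +0.83999]
t = (0.0968, -0.0680, 0.9554) m
M0: Pc = R·M0+t = (+0.07102, +0.01915, +0.89936); u = 879.1·(+0.07102)/0.89936 + 301.8 = 371.2192, v = 860.4·(+0.01915)/0.89936 + 244.3 = 262.6215
M1: Pc = R·M1+t = (+0.19527, -0.02942, +0.97010); u = 879.1·(+0.19527)/0.97010 + 301.8 = 478.7514, v = 860.4·(-0.02942)/0.97010 + 244.3 = 218.2072
M2: Pc = R·M2+t = (+0.12258, -0.15515, +1.01144); u = 879.1·(+0.12258)/1.01144 + 301.8 = 408.3420, v = 860.4·(-0.15515)/1.01144 + 244.3 = 112.3179
M3: Pc = R·M3+t = (-0.00167, -0.10658, +0.94070); u = 879.1·(-0.00167)/0.94070 + 301.8 = 300.2410, v = 860.4·(-0.10658)/0.94070 + 244.3 = 146.8176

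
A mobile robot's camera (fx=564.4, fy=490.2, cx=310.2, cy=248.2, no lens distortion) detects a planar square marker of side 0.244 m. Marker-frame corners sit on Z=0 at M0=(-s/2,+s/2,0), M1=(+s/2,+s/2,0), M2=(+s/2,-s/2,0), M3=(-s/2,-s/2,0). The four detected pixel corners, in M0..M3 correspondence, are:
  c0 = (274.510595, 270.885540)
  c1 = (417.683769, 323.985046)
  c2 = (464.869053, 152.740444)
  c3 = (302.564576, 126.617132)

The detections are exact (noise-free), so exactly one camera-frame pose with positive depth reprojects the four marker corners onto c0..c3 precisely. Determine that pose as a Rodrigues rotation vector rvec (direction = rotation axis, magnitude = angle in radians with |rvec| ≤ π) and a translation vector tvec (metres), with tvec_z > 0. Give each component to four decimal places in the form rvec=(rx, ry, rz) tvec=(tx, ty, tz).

Intrinsics K: fx=564.4, fy=490.2, cx=310.2, cy=248.2
Marker side s = 0.244 m; corners in marker frame (Z=0):
  M0 = (-0.1220, +0.1220, 0)
  M1 = (+0.1220, +0.1220, 0)
  M2 = (+0.1220, -0.1220, 0)
  M3 = (-0.1220, -0.1220, 0)
Detected image corners:
  c0 = (274.510595, 270.885540) px
  c1 = (417.683769, 323.985046) px
  c2 = (464.869053, 152.740444) px
  c3 = (302.564576, 126.617132) px
Planar DLT: solve 8×8 A·h = b for H (H[2,2]=1):
  H  [+339.31054 -33.34865 +356.89040]
  H  [-6.27169 +711.40487 +219.75690]
  H  [-0.78139 +0.32088 +1.00000]
B = K⁻¹H; ‖b₁‖=1.348838, ‖b₂‖=1.348838; λ = 2/(‖b₁‖+‖b₂‖) = 0.741379, sign → tz>0 ⇒ λ=+0.741379
r₁ = λ·B[:,0] = (+0.76410,+0.28383,-0.57930); r₂ = λ·B[:,1] = (-0.17456,+0.95548,+0.23790)
r₃ = r₁×r₂ = (+0.62103,-0.08066,+0.77962); SVD([r₁ r₂ r₃]) → R = UVᵀ:
  R  [+0.76410 -0.17456 +0.62103]
  R  [+0.28383 +0.95548 -0.08066]
  R  [-0.57930 +0.23790 +0.77962]
t = (+0.06133, -0.04302, +0.74138) m
tr R = 2.499199; θ = arccos((tr R − 1)/2) = 0.723340 rad = 41.444°
axis k = ((R−Rᵀ)₃₂, (R−Rᵀ)₁₃, (R−Rᵀ)₂₁) / (2 sinθ) = (+0.240638, +0.906747, +0.346270)
rvec = θ·k = (+0.174063, +0.655886, +0.250471)

rvec=(0.1741, 0.6559, 0.2505) tvec=(0.0613, -0.0430, 0.7414)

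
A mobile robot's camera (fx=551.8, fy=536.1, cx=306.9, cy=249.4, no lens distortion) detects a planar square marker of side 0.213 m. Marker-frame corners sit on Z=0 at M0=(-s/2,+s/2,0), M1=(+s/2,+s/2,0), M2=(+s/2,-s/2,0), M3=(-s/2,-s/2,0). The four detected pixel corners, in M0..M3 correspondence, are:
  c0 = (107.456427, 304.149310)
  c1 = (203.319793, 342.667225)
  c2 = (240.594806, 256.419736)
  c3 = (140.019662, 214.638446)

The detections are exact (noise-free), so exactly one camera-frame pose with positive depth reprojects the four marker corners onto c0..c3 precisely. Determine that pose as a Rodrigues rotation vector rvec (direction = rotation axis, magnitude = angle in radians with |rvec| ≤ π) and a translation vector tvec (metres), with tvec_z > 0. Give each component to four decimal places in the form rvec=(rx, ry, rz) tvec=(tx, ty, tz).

rvec=(0.2901, -0.0101, 0.4149) tvec=(-0.2715, 0.0653, 1.1164)

Intrinsics K: fx=551.8, fy=536.1, cx=306.9, cy=249.4
Marker side s = 0.213 m; corners in marker frame (Z=0):
  M0 = (-0.1065, +0.1065, 0)
  M1 = (+0.1065, +0.1065, 0)
  M2 = (+0.1065, -0.1065, 0)
  M3 = (-0.1065, -0.1065, 0)
Detected image corners:
  c0 = (107.456427, 304.149310) px
  c1 = (203.319793, 342.667225) px
  c2 = (240.594806, 256.419736) px
  c3 = (140.019662, 214.638446) px
Planar DLT: solve 8×8 A·h = b for H (H[2,2]=1):
  H  [+471.45569 -121.30617 +172.70971]
  H  [+205.47075 +481.57696 +280.75627]
  H  [+0.06146 +0.24707 +1.00000]
B = K⁻¹H; ‖b₁‖=0.895724, ‖b₂‖=0.895724; λ = 2/(‖b₁‖+‖b₂‖) = 1.116415, sign → tz>0 ⇒ λ=+1.116415
r₁ = λ·B[:,0] = (+0.91570,+0.39597,+0.06862); r₂ = λ·B[:,1] = (-0.39884,+0.87455,+0.27583)
r₃ = r₁×r₂ = (+0.04921,-0.27995,+0.95875); SVD([r₁ r₂ r₃]) → R = UVᵀ:
  R  [+0.91570 -0.39884 +0.04921]
  R  [+0.39597 +0.87455 -0.27995]
  R  [+0.06862 +0.27583 +0.95875]
t = (-0.27150, +0.06530, +1.11642) m
tr R = 2.749001; θ = arccos((tr R − 1)/2) = 0.506391 rad = 29.014°
axis k = ((R−Rᵀ)₃₂, (R−Rᵀ)₁₃, (R−Rᵀ)₂₁) / (2 sinθ) = (+0.572944, -0.020003, +0.819351)
rvec = θ·k = (+0.290133, -0.010129, +0.414912)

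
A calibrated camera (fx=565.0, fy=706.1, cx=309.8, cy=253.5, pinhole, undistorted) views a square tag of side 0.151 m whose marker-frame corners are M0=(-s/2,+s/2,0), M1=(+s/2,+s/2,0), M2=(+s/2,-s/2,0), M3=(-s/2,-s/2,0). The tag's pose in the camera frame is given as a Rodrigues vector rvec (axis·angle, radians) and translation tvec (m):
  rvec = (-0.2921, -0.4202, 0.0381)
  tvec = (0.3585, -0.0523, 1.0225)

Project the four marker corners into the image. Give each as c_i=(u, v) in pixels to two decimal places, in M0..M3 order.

c0=(479.35, 262.74) c1=(545.07, 272.19) c2=(533.69, 176.38) c3=(470.12, 161.69)

Intrinsics K: fx=565.0, fy=706.1, cx=309.8, cy=253.5
Marker side s = 0.151 m; corners in marker frame (Z=0):
  M0 = (-0.0755, +0.0755, 0)
  M1 = (+0.0755, +0.0755, 0)
  M2 = (+0.0755, -0.0755, 0)
  M3 = (-0.0755, -0.0755, 0)
rvec = (-0.2921, -0.4202, 0.0381), |rvec| = θ = 0.51317 rad = 29.402°
Rodrigues: sinθ=0.49094, 1−cosθ=0.12881; R = I + sinθ·[k]× + (1−cosθ)·[k]×²:
    [+0.91293 +0.02359 -0.40744]
    [+0.09648 +0.95756 +0.27162]
    [+0.39656 -0.28728 +0.87190]
t = (0.3585, -0.0523, 1.0225) m
M0: Pc = R·M0+t = (+0.29135, +0.01271, +0.97087); u = 565.0·(+0.29135)/0.97087 + 309.8 = 479.3545, v = 706.1·(+0.01271)/0.97087 + 253.5 = 262.7445
M1: Pc = R·M1+t = (+0.42921, +0.02728, +1.03075); u = 565.0·(+0.42921)/1.03075 + 309.8 = 545.0672, v = 706.1·(+0.02728)/1.03075 + 253.5 = 272.1879
M2: Pc = R·M2+t = (+0.42565, -0.11731, +1.07413); u = 565.0·(+0.42565)/1.07413 + 309.8 = 533.6925, v = 706.1·(-0.11731)/1.07413 + 253.5 = 176.3834
M3: Pc = R·M3+t = (+0.28779, -0.13188, +1.01425); u = 565.0·(+0.28779)/1.01425 + 309.8 = 470.1188, v = 706.1·(-0.13188)/1.01425 + 253.5 = 161.6877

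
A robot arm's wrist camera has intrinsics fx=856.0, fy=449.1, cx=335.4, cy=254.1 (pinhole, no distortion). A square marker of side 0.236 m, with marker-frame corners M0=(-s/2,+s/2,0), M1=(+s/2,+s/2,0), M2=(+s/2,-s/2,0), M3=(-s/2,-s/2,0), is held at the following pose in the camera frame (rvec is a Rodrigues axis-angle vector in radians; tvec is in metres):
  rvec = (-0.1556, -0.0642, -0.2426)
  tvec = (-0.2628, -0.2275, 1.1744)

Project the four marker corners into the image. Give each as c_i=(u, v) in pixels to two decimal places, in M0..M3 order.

c0=(75.58, 220.15) c1=(247.60, 199.45) c2=(209.07, 116.42) c3=(41.42, 135.16)

Intrinsics K: fx=856.0, fy=449.1, cx=335.4, cy=254.1
Marker side s = 0.236 m; corners in marker frame (Z=0):
  M0 = (-0.1180, +0.1180, 0)
  M1 = (+0.1180, +0.1180, 0)
  M2 = (+0.1180, -0.1180, 0)
  M3 = (-0.1180, -0.1180, 0)
rvec = (-0.1556, -0.0642, -0.2426), |rvec| = θ = 0.29528 rad = 16.918°
Rodrigues: sinθ=0.29100, 1−cosθ=0.04328; R = I + sinθ·[k]× + (1−cosθ)·[k]×²:
    [+0.96874 +0.24405 -0.04453]
    [-0.23413 +0.95877 +0.16108]
    [+0.08201 -0.14562 +0.98594]
t = (-0.2628, -0.2275, 1.1744) m
M0: Pc = R·M0+t = (-0.34831, -0.08674, +1.14754); u = 856.0·(-0.34831)/1.14754 + 335.4 = 75.5778, v = 449.1·(-0.08674)/1.14754 + 254.1 = 220.1544
M1: Pc = R·M1+t = (-0.11969, -0.14199, +1.16689); u = 856.0·(-0.11969)/1.16689 + 335.4 = 247.5982, v = 449.1·(-0.14199)/1.16689 + 254.1 = 199.4515
M2: Pc = R·M2+t = (-0.17729, -0.36826, +1.20126); u = 856.0·(-0.17729)/1.20126 + 335.4 = 209.0683, v = 449.1·(-0.36826)/1.20126 + 254.1 = 116.4225
M3: Pc = R·M3+t = (-0.40591, -0.31301, +1.18191); u = 856.0·(-0.40591)/1.18191 + 335.4 = 41.4188, v = 449.1·(-0.31301)/1.18191 + 254.1 = 135.1637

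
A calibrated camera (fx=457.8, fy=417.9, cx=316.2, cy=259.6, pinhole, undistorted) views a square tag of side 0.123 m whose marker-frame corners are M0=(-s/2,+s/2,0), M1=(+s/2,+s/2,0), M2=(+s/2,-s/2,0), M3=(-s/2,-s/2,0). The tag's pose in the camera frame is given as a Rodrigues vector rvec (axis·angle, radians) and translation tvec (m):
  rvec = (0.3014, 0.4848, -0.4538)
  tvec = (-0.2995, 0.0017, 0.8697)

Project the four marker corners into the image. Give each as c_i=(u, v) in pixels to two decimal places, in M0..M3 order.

c0=(156.36, 294.30) c1=(196.93, 275.98) c2=(160.96, 223.12) c3=(121.96, 245.58)

Intrinsics K: fx=457.8, fy=417.9, cx=316.2, cy=259.6
Marker side s = 0.123 m; corners in marker frame (Z=0):
  M0 = (-0.0615, +0.0615, 0)
  M1 = (+0.0615, +0.0615, 0)
  M2 = (+0.0615, -0.0615, 0)
  M3 = (-0.0615, -0.0615, 0)
rvec = (0.3014, 0.4848, -0.4538), |rvec| = θ = 0.72925 rad = 41.783°
Rodrigues: sinθ=0.66631, 1−cosθ=0.25433; R = I + sinθ·[k]× + (1−cosθ)·[k]×²:
    [+0.78912 +0.48451 +0.37755]
    [-0.34476 +0.85807 -0.38060]
    [-0.50837 +0.17018 +0.84416]
t = (-0.2995, 0.0017, 0.8697) m
M0: Pc = R·M0+t = (-0.31823, +0.07567, +0.91143); u = 457.8·(-0.31823)/0.91143 + 316.2 = 156.3555, v = 417.9·(+0.07567)/0.91143 + 259.6 = 294.2972
M1: Pc = R·M1+t = (-0.22117, +0.03327, +0.84890); u = 457.8·(-0.22117)/0.84890 + 316.2 = 196.9253, v = 417.9·(+0.03327)/0.84890 + 259.6 = 275.9778
M2: Pc = R·M2+t = (-0.28077, -0.07227, +0.82797); u = 457.8·(-0.28077)/0.82797 + 316.2 = 160.9587, v = 417.9·(-0.07227)/0.82797 + 259.6 = 223.1213
M3: Pc = R·M3+t = (-0.37783, -0.02987, +0.89050); u = 457.8·(-0.37783)/0.89050 + 316.2 = 121.9609, v = 417.9·(-0.02987)/0.89050 + 259.6 = 245.5828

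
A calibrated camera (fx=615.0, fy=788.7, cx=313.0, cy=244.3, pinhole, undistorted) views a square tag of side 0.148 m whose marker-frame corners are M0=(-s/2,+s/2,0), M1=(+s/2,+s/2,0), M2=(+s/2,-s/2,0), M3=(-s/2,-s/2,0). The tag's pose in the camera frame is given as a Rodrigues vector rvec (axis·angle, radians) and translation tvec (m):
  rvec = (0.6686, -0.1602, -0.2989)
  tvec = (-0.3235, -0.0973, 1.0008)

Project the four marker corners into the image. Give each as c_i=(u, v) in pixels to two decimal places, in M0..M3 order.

Intrinsics K: fx=615.0, fy=788.7, cx=313.0, cy=244.3
Marker side s = 0.148 m; corners in marker frame (Z=0):
  M0 = (-0.0740, +0.0740, 0)
  M1 = (+0.0740, +0.0740, 0)
  M2 = (+0.0740, -0.0740, 0)
  M3 = (-0.0740, -0.0740, 0)
rvec = (0.6686, -0.1602, -0.2989), |rvec| = θ = 0.74969 rad = 42.954°
Rodrigues: sinθ=0.68141, 1−cosθ=0.26810; R = I + sinθ·[k]× + (1−cosθ)·[k]×²:
    [+0.94514 +0.22058 -0.24094]
    [-0.32277 +0.74414 -0.58487]
    [+0.05028 +0.63055 +0.77452]
t = (-0.3235, -0.0973, 1.0008) m
M0: Pc = R·M0+t = (-0.37712, -0.01835, +1.04374); u = 615.0·(-0.37712)/1.04374 + 313.0 = 90.7923, v = 788.7·(-0.01835)/1.04374 + 244.3 = 230.4352
M1: Pc = R·M1+t = (-0.23724, -0.06612, +1.05118); u = 615.0·(-0.23724)/1.05118 + 313.0 = 174.2035, v = 788.7·(-0.06612)/1.05118 + 244.3 = 194.6915
M2: Pc = R·M2+t = (-0.26988, -0.17625, +0.95786); u = 615.0·(-0.26988)/0.95786 + 313.0 = 139.7200, v = 788.7·(-0.17625)/0.95786 + 244.3 = 99.1747
M3: Pc = R·M3+t = (-0.40976, -0.12848, +0.95042); u = 615.0·(-0.40976)/0.95042 + 313.0 = 47.8488, v = 788.7·(-0.12848)/0.95042 + 244.3 = 137.6802

c0=(90.79, 230.44) c1=(174.20, 194.69) c2=(139.72, 99.17) c3=(47.85, 137.68)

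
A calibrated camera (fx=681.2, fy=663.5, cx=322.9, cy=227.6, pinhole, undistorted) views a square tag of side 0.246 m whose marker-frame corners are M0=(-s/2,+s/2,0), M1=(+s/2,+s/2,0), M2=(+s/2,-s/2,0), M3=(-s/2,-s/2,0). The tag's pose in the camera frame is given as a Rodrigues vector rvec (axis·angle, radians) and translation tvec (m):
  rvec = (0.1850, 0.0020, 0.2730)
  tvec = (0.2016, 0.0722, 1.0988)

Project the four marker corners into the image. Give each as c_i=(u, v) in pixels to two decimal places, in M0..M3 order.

Intrinsics K: fx=681.2, fy=663.5, cx=322.9, cy=227.6
Marker side s = 0.246 m; corners in marker frame (Z=0):
  M0 = (-0.1230, +0.1230, 0)
  M1 = (+0.1230, +0.1230, 0)
  M2 = (+0.1230, -0.1230, 0)
  M3 = (-0.1230, -0.1230, 0)
rvec = (0.1850, 0.0020, 0.2730), |rvec| = θ = 0.32978 rad = 18.895°
Rodrigues: sinθ=0.32384, 1−cosθ=0.05389; R = I + sinθ·[k]× + (1−cosθ)·[k]×²:
    [+0.96307 -0.26790 +0.02699]
    [+0.26826 +0.94611 -0.18139]
    [+0.02306 +0.18194 +0.98304]
t = (0.2016, 0.0722, 1.0988) m
M0: Pc = R·M0+t = (+0.05019, +0.15558, +1.11834); u = 681.2·(+0.05019)/1.11834 + 322.9 = 353.4723, v = 663.5·(+0.15558)/1.11834 + 227.6 = 319.9015
M1: Pc = R·M1+t = (+0.28711, +0.22157, +1.12401); u = 681.2·(+0.28711)/1.12401 + 322.9 = 496.8986, v = 663.5·(+0.22157)/1.12401 + 227.6 = 358.3906
M2: Pc = R·M2+t = (+0.35301, -0.01118, +1.07926); u = 681.2·(+0.35301)/1.07926 + 322.9 = 545.7100, v = 663.5·(-0.01118)/1.07926 + 227.6 = 220.7294
M3: Pc = R·M3+t = (+0.11609, -0.07717, +1.07359); u = 681.2·(+0.11609)/1.07359 + 322.9 = 396.5624, v = 663.5·(-0.07717)/1.07359 + 227.6 = 179.9083

c0=(353.47, 319.90) c1=(496.90, 358.39) c2=(545.71, 220.73) c3=(396.56, 179.91)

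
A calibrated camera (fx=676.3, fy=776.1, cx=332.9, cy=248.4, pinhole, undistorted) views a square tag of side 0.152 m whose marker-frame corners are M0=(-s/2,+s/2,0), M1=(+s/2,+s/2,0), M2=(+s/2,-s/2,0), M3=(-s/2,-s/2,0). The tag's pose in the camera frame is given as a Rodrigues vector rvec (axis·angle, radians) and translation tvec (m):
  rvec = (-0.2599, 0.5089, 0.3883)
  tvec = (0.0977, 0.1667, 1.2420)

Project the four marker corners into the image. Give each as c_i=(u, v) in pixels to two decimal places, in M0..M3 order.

Intrinsics K: fx=676.3, fy=776.1, cx=332.9, cy=248.4
Marker side s = 0.152 m; corners in marker frame (Z=0):
  M0 = (-0.0760, +0.0760, 0)
  M1 = (+0.0760, +0.0760, 0)
  M2 = (+0.0760, -0.0760, 0)
  M3 = (-0.0760, -0.0760, 0)
rvec = (-0.2599, 0.5089, 0.3883), |rvec| = θ = 0.69087 rad = 39.584°
Rodrigues: sinθ=0.63721, 1−cosθ=0.22931; R = I + sinθ·[k]× + (1−cosθ)·[k]×²:
    [+0.80314 -0.42168 +0.42089]
    [+0.29460 +0.89511 +0.33465]
    [-0.51786 -0.14478 +0.84313]
t = (0.0977, 0.1667, 1.2420) m
M0: Pc = R·M0+t = (+0.00461, +0.21234, +1.27035); u = 676.3·(+0.00461)/1.27035 + 332.9 = 335.3560, v = 776.1·(+0.21234)/1.27035 + 248.4 = 378.1248
M1: Pc = R·M1+t = (+0.12669, +0.25712, +1.19164); u = 676.3·(+0.12669)/1.19164 + 332.9 = 404.8019, v = 776.1·(+0.25712)/1.19164 + 248.4 = 415.8576
M2: Pc = R·M2+t = (+0.19079, +0.12106, +1.21365); u = 676.3·(+0.19079)/1.21365 + 332.9 = 439.2152, v = 776.1·(+0.12106)/1.21365 + 248.4 = 325.8158
M3: Pc = R·M3+t = (+0.06871, +0.07628, +1.29236); u = 676.3·(+0.06871)/1.29236 + 332.9 = 368.8558, v = 776.1·(+0.07628)/1.29236 + 248.4 = 294.2097

c0=(335.36, 378.12) c1=(404.80, 415.86) c2=(439.22, 325.82) c3=(368.86, 294.21)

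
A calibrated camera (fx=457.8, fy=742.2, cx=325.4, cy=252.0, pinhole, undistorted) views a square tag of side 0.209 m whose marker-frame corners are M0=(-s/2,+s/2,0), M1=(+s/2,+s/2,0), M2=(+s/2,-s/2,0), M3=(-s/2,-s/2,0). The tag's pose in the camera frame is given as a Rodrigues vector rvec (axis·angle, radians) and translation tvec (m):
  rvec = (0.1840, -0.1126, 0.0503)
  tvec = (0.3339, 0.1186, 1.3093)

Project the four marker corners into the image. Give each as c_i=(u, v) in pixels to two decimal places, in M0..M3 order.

c0=(403.29, 374.43) c1=(472.73, 376.79) c2=(481.40, 263.47) c3=(410.09, 258.88)

Intrinsics K: fx=457.8, fy=742.2, cx=325.4, cy=252.0
Marker side s = 0.209 m; corners in marker frame (Z=0):
  M0 = (-0.1045, +0.1045, 0)
  M1 = (+0.1045, +0.1045, 0)
  M2 = (+0.1045, -0.1045, 0)
  M3 = (-0.1045, -0.1045, 0)
rvec = (0.1840, -0.1126, 0.0503), |rvec| = θ = 0.22151 rad = 12.691°
Rodrigues: sinθ=0.21970, 1−cosθ=0.02443; R = I + sinθ·[k]× + (1−cosθ)·[k]×²:
    [+0.99243 -0.06021 -0.10707]
    [+0.03957 +0.98188 -0.18532]
    [+0.11629 +0.17968 +0.97683]
t = (0.3339, 0.1186, 1.3093) m
M0: Pc = R·M0+t = (+0.22390, +0.21707, +1.31592); u = 457.8·(+0.22390)/1.31592 + 325.4 = 403.2931, v = 742.2·(+0.21707)/1.31592 + 252.0 = 374.4313
M1: Pc = R·M1+t = (+0.43132, +0.22534, +1.34023); u = 457.8·(+0.43132)/1.34023 + 325.4 = 472.7308, v = 742.2·(+0.22534)/1.34023 + 252.0 = 376.7912
M2: Pc = R·M2+t = (+0.44390, +0.02013, +1.30268); u = 457.8·(+0.44390)/1.30268 + 325.4 = 481.4000, v = 742.2·(+0.02013)/1.30268 + 252.0 = 263.4684
M3: Pc = R·M3+t = (+0.23648, +0.01186, +1.27837); u = 457.8·(+0.23648)/1.27837 + 325.4 = 410.0874, v = 742.2·(+0.01186)/1.27837 + 252.0 = 258.8846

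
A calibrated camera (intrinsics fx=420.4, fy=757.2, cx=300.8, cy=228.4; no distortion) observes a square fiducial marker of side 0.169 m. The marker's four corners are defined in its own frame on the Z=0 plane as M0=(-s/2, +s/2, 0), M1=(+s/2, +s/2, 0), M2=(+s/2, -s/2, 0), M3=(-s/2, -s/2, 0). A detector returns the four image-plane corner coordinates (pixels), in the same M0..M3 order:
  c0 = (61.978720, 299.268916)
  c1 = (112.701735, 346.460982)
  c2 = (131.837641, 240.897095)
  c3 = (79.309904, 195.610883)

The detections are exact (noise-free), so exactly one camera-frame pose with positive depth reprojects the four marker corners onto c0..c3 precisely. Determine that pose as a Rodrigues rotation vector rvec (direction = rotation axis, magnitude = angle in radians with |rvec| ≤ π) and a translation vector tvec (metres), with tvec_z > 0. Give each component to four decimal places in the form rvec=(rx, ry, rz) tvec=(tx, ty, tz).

Intrinsics K: fx=420.4, fy=757.2, cx=300.8, cy=228.4
Marker side s = 0.169 m; corners in marker frame (Z=0):
  M0 = (-0.0845, +0.0845, 0)
  M1 = (+0.0845, +0.0845, 0)
  M2 = (+0.0845, -0.0845, 0)
  M3 = (-0.0845, -0.0845, 0)
Detected image corners:
  c0 = (61.978720, 299.268916) px
  c1 = (112.701735, 346.460982) px
  c2 = (131.837641, 240.897095) px
  c3 = (79.309904, 195.610883) px
Planar DLT: solve 8×8 A·h = b for H (H[2,2]=1):
  H  [+288.78733 -93.73155 +95.96866]
  H  [+227.04852 +658.41590 +270.86804]
  H  [-0.17233 +0.14599 +1.00000]
B = K⁻¹H; ‖b₁‖=0.899984, ‖b₂‖=0.899983; λ = 2/(‖b₁‖+‖b₂‖) = 1.111131, sign → tz>0 ⇒ λ=+1.111131
r₁ = λ·B[:,0] = (+0.90028,+0.39093,-0.19148); r₂ = λ·B[:,1] = (-0.36380,+0.91724,+0.16221)
r₃ = r₁×r₂ = (+0.23905,-0.07637,+0.96800); SVD([r₁ r₂ r₃]) → R = UVᵀ:
  R  [+0.90028 -0.36380 +0.23905]
  R  [+0.39093 +0.91724 -0.07637]
  R  [-0.19148 +0.16221 +0.96800]
t = (-0.54138, +0.06232, +1.11113) m
tr R = 2.785525; θ = arccos((tr R − 1)/2) = 0.467356 rad = 26.778°
axis k = ((R−Rᵀ)₃₂, (R−Rᵀ)₁₃, (R−Rᵀ)₂₁) / (2 sinθ) = (+0.264785, +0.477806, +0.837610)
rvec = θ·k = (+0.123749, +0.223306, +0.391462)

rvec=(0.1237, 0.2233, 0.3915) tvec=(-0.5414, 0.0623, 1.1111)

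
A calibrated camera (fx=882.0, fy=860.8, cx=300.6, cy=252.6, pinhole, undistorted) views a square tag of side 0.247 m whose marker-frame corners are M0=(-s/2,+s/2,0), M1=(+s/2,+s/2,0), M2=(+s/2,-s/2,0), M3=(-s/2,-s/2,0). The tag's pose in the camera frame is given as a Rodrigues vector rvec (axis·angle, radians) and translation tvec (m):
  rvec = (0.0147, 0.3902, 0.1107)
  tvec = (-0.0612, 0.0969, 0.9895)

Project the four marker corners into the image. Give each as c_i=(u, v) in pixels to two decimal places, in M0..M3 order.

Intrinsics K: fx=882.0, fy=860.8, cx=300.6, cy=252.6
Marker side s = 0.247 m; corners in marker frame (Z=0):
  M0 = (-0.1235, +0.1235, 0)
  M1 = (+0.1235, +0.1235, 0)
  M2 = (+0.1235, -0.1235, 0)
  M3 = (-0.1235, -0.1235, 0)
rvec = (0.0147, 0.3902, 0.1107), |rvec| = θ = 0.40587 rad = 23.254°
Rodrigues: sinθ=0.39481, 1−cosθ=0.08124; R = I + sinθ·[k]× + (1−cosθ)·[k]×²:
    [+0.91887 -0.10486 +0.38038]
    [+0.11051 +0.99385 +0.00700]
    [-0.37877 +0.03560 +0.92480]
t = (-0.0612, 0.0969, 0.9895) m
M0: Pc = R·M0+t = (-0.18763, +0.20599, +1.04068); u = 882.0·(-0.18763)/1.04068 + 300.6 = 141.5786, v = 860.8·(+0.20599)/1.04068 + 252.6 = 422.9873
M1: Pc = R·M1+t = (+0.03933, +0.23329, +0.94712); u = 882.0·(+0.03933)/0.94712 + 300.6 = 337.2262, v = 860.8·(+0.23329)/0.94712 + 252.6 = 464.6275
M2: Pc = R·M2+t = (+0.06523, -0.01219, +0.93832); u = 882.0·(+0.06523)/0.93832 + 300.6 = 361.9144, v = 860.8·(-0.01219)/0.93832 + 252.6 = 241.4154
M3: Pc = R·M3+t = (-0.16173, -0.03949, +1.03188); u = 882.0·(-0.16173)/1.03188 + 300.6 = 162.3611, v = 860.8·(-0.03949)/1.03188 + 252.6 = 219.6581

c0=(141.58, 422.99) c1=(337.23, 464.63) c2=(361.91, 241.42) c3=(162.36, 219.66)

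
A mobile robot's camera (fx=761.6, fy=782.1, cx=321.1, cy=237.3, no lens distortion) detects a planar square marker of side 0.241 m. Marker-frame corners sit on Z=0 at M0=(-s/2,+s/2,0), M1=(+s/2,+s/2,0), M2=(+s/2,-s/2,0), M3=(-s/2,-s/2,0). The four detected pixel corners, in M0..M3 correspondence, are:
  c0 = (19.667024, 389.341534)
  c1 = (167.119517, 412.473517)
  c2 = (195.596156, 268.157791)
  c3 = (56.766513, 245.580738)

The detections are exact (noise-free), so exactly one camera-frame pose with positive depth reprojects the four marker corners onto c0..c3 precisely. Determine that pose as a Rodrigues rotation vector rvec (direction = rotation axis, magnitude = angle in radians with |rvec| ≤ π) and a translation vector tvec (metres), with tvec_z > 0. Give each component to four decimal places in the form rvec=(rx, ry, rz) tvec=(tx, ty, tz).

Intrinsics K: fx=761.6, fy=782.1, cx=321.1, cy=237.3
Marker side s = 0.241 m; corners in marker frame (Z=0):
  M0 = (-0.1205, +0.1205, 0)
  M1 = (+0.1205, +0.1205, 0)
  M2 = (+0.1205, -0.1205, 0)
  M3 = (-0.1205, -0.1205, 0)
Detected image corners:
  c0 = (19.667024, 389.341534) px
  c1 = (167.119517, 412.473517) px
  c2 = (195.596156, 268.157791) px
  c3 = (56.766513, 245.580738) px
Planar DLT: solve 8×8 A·h = b for H (H[2,2]=1):
  H  [+595.92683 -162.86869 +110.46777]
  H  [+102.31139 +517.18455 +326.79604]
  H  [+0.02284 -0.24473 +1.00000]
B = K⁻¹H; ‖b₁‖=0.783035, ‖b₂‖=0.783035; λ = 2/(‖b₁‖+‖b₂‖) = 1.277082, sign → tz>0 ⇒ λ=+1.277082
r₁ = λ·B[:,0] = (+0.98697,+0.15821,+0.02917); r₂ = λ·B[:,1] = (-0.14134,+0.93933,-0.31254)
r₃ = r₁×r₂ = (-0.07685,+0.30434,+0.94946); SVD([r₁ r₂ r₃]) → R = UVᵀ:
  R  [+0.98697 -0.14134 -0.07685]
  R  [+0.15821 +0.93933 +0.30434]
  R  [+0.02917 -0.31254 +0.94946]
t = (-0.35320, +0.14614, +1.27708) m
tr R = 2.875764; θ = arccos((tr R − 1)/2) = 0.354321 rad = 20.301°
axis k = ((R−Rᵀ)₃₂, (R−Rᵀ)₁₃, (R−Rᵀ)₂₁) / (2 sinθ) = (-0.888991, -0.152795, +0.431681)
rvec = θ·k = (-0.314988, -0.054138, +0.152954)

rvec=(-0.3150, -0.0541, 0.1530) tvec=(-0.3532, 0.1461, 1.2771)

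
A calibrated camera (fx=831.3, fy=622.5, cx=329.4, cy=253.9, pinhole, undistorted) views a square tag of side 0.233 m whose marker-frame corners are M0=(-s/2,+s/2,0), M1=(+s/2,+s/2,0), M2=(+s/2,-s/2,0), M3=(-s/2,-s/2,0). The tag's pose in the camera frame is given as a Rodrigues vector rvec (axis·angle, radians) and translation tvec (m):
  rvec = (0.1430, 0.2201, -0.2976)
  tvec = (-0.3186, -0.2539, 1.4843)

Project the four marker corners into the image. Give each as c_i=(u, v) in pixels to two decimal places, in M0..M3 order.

Intrinsics K: fx=831.3, fy=622.5, cx=329.4, cy=253.9
Marker side s = 0.233 m; corners in marker frame (Z=0):
  M0 = (-0.1165, +0.1165, 0)
  M1 = (+0.1165, +0.1165, 0)
  M2 = (+0.1165, -0.1165, 0)
  M3 = (-0.1165, -0.1165, 0)
rvec = (0.1430, 0.2201, -0.2976), |rvec| = θ = 0.39681 rad = 22.736°
Rodrigues: sinθ=0.38648, 1−cosθ=0.07770; R = I + sinθ·[k]× + (1−cosθ)·[k]×²:
    [+0.93239 +0.30538 +0.19337]
    [-0.27432 +0.94620 -0.17160]
    [-0.23537 +0.10695 +0.96600]
t = (-0.3186, -0.2539, 1.4843) m
M0: Pc = R·M0+t = (-0.39165, -0.11171, +1.52418); u = 831.3·(-0.39165)/1.52418 + 329.4 = 115.7931, v = 622.5·(-0.11171)/1.52418 + 253.9 = 208.2762
M1: Pc = R·M1+t = (-0.17440, -0.17563, +1.46934); u = 831.3·(-0.17440)/1.46934 + 329.4 = 230.7310, v = 622.5·(-0.17563)/1.46934 + 253.9 = 179.4946
M2: Pc = R·M2+t = (-0.24555, -0.39609, +1.44442); u = 831.3·(-0.24555)/1.44442 + 329.4 = 188.0776, v = 622.5·(-0.39609)/1.44442 + 253.9 = 83.1970
M3: Pc = R·M3+t = (-0.46280, -0.33217, +1.49926); u = 831.3·(-0.46280)/1.49926 + 329.4 = 72.7895, v = 622.5·(-0.33217)/1.49926 + 253.9 = 115.9796

c0=(115.79, 208.28) c1=(230.73, 179.49) c2=(188.08, 83.20) c3=(72.79, 115.98)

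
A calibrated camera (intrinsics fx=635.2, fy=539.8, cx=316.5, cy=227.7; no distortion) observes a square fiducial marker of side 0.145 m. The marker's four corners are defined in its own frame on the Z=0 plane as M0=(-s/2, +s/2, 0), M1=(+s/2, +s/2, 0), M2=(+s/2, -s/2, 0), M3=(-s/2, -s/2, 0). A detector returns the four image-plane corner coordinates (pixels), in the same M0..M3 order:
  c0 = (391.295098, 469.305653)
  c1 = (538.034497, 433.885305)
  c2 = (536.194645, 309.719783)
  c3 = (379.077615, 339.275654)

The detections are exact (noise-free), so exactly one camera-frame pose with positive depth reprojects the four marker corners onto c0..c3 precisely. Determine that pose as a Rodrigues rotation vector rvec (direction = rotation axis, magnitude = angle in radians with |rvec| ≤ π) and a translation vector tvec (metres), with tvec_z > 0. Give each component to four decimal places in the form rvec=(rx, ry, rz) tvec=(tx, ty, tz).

Intrinsics K: fx=635.2, fy=539.8, cx=316.5, cy=227.7
Marker side s = 0.145 m; corners in marker frame (Z=0):
  M0 = (-0.0725, +0.0725, 0)
  M1 = (+0.0725, +0.0725, 0)
  M2 = (+0.0725, -0.0725, 0)
  M3 = (-0.0725, -0.0725, 0)
Detected image corners:
  c0 = (391.295098, 469.305653) px
  c1 = (538.034497, 433.885305) px
  c2 = (536.194645, 309.719783) px
  c3 = (379.077615, 339.275654) px
Planar DLT: solve 8×8 A·h = b for H (H[2,2]=1):
  H  [+1246.52166 +255.33770 +463.65286]
  H  [-56.49706 +1050.91811 +389.61405]
  H  [+0.43350 +0.45102 +1.00000]
B = K⁻¹H; ‖b₁‖=1.822233, ‖b₂‖=1.822233; λ = 2/(‖b₁‖+‖b₂‖) = 0.548777, sign → tz>0 ⇒ λ=+0.548777
r₁ = λ·B[:,0] = (+0.95839,-0.15779,+0.23790); r₂ = λ·B[:,1] = (+0.09727,+0.96399,+0.24751)
r₃ = r₁×r₂ = (-0.26839,-0.21407,+0.93922); SVD([r₁ r₂ r₃]) → R = UVᵀ:
  R  [+0.95839 +0.09727 -0.26839]
  R  [-0.15779 +0.96399 -0.21407]
  R  [+0.23790 +0.24751 +0.93922]
t = (+0.12713, +0.16461, +0.54878) m
tr R = 2.861603; θ = arccos((tr R − 1)/2) = 0.374197 rad = 21.440°
axis k = ((R−Rᵀ)₃₂, (R−Rᵀ)₁₃, (R−Rᵀ)₂₁) / (2 sinθ) = (+0.631395, -0.692542, -0.348893)
rvec = θ·k = (+0.236266, -0.259147, -0.130555)

rvec=(0.2363, -0.2591, -0.1306) tvec=(0.1271, 0.1646, 0.5488)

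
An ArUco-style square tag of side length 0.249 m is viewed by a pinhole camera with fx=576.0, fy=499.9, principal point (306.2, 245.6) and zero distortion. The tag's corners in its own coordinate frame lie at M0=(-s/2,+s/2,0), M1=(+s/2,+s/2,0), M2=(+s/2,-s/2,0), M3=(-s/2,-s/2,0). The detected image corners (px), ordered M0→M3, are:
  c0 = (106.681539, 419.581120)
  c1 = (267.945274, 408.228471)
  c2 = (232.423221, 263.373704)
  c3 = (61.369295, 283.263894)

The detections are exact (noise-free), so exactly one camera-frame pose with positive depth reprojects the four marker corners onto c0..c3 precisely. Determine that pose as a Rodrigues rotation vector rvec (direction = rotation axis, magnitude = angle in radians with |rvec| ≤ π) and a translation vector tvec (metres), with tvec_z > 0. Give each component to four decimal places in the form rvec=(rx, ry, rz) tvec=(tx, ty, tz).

rvec=(0.2493, 0.1547, -0.1559) tvec=(-0.1971, 0.1628, 0.8077)

Intrinsics K: fx=576.0, fy=499.9, cx=306.2, cy=245.6
Marker side s = 0.249 m; corners in marker frame (Z=0):
  M0 = (-0.1245, +0.1245, 0)
  M1 = (+0.1245, +0.1245, 0)
  M2 = (+0.1245, -0.1245, 0)
  M3 = (-0.1245, -0.1245, 0)
Detected image corners:
  c0 = (106.681539, 419.581120) px
  c1 = (267.945274, 408.228471) px
  c2 = (232.423221, 263.373704) px
  c3 = (61.369295, 283.263894) px
Planar DLT: solve 8×8 A·h = b for H (H[2,2]=1):
  H  [+631.19497 +210.99019 +165.63841]
  H  [-134.92214 +663.16709 +346.33970]
  H  [-0.21187 +0.28817 +1.00000]
B = K⁻¹H; ‖b₁‖=1.238039, ‖b₂‖=1.238039; λ = 2/(‖b₁‖+‖b₂‖) = 0.807729, sign → tz>0 ⇒ λ=+0.807729
r₁ = λ·B[:,0] = (+0.97610,-0.13393,-0.17113); r₂ = λ·B[:,1] = (+0.17214,+0.95718,+0.23276)
r₃ = r₁×r₂ = (+0.13263,-0.25666,+0.95736); SVD([r₁ r₂ r₃]) → R = UVᵀ:
  R  [+0.97610 +0.17214 +0.13263]
  R  [-0.13393 +0.95718 -0.25666]
  R  [-0.17113 +0.23276 +0.95736]
t = (-0.19711, +0.16277, +0.80773) m
tr R = 2.890641; θ = arccos((tr R − 1)/2) = 0.332220 rad = 19.035°
axis k = ((R−Rᵀ)₃₂, (R−Rᵀ)₁₃, (R−Rᵀ)₂₁) / (2 sinθ) = (+0.750308, +0.465692, -0.469222)
rvec = θ·k = (+0.249267, +0.154712, -0.155885)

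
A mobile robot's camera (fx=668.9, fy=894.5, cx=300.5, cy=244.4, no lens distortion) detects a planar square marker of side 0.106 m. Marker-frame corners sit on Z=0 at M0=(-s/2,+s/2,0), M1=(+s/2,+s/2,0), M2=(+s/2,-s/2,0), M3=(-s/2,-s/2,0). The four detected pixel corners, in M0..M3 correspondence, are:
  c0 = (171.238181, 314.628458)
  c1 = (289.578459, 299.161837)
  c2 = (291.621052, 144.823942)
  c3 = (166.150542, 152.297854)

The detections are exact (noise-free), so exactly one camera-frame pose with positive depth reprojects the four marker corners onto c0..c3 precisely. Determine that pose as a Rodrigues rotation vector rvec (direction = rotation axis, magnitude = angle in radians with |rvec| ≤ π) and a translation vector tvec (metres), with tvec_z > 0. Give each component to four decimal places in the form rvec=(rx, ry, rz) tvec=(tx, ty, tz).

Intrinsics K: fx=668.9, fy=894.5, cx=300.5, cy=244.4
Marker side s = 0.106 m; corners in marker frame (Z=0):
  M0 = (-0.0530, +0.0530, 0)
  M1 = (+0.0530, +0.0530, 0)
  M2 = (+0.0530, -0.0530, 0)
  M3 = (-0.0530, -0.0530, 0)
Detected image corners:
  c0 = (171.238181, 314.628458) px
  c1 = (289.578459, 299.161837) px
  c2 = (291.621052, 144.823942) px
  c3 = (166.150542, 152.297854) px
Planar DLT: solve 8×8 A·h = b for H (H[2,2]=1):
  H  [+1267.51538 +138.68216 +231.33513]
  H  [+8.14713 +1616.88032 +229.85947]
  H  [+0.51573 +0.54535 +1.00000]
B = K⁻¹H; ‖b₁‖=1.746340, ‖b₂‖=1.746340; λ = 2/(‖b₁‖+‖b₂‖) = 0.572626, sign → tz>0 ⇒ λ=+0.572626
r₁ = λ·B[:,0] = (+0.95241,-0.07547,+0.29532); r₂ = λ·B[:,1] = (-0.02157,+0.94974,+0.31228)
r₃ = r₁×r₂ = (-0.30405,-0.30379,+0.90292); SVD([r₁ r₂ r₃]) → R = UVᵀ:
  R  [+0.95241 -0.02157 -0.30405]
  R  [-0.07547 +0.94974 -0.30379]
  R  [+0.29532 +0.31228 +0.90292]
t = (-0.05921, -0.00931, +0.57263) m
tr R = 2.805077; θ = arccos((tr R − 1)/2) = 0.445168 rad = 25.506°
axis k = ((R−Rᵀ)₃₂, (R−Rᵀ)₁₃, (R−Rᵀ)₂₁) / (2 sinθ) = (+0.715349, -0.695958, -0.062591)
rvec = θ·k = (+0.318451, -0.309818, -0.027864)

rvec=(0.3185, -0.3098, -0.0279) tvec=(-0.0592, -0.0093, 0.5726)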